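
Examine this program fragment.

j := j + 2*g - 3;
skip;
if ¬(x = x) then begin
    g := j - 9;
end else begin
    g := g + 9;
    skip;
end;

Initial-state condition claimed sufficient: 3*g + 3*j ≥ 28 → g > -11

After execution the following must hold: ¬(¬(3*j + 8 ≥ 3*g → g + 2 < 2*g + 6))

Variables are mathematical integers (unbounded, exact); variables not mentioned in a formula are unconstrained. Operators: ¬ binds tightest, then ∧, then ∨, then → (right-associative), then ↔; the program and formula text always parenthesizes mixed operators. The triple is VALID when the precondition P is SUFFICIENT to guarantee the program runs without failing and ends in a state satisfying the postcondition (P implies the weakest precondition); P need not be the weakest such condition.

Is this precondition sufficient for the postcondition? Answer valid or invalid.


Working backward. After the program, the postcondition ¬(¬(3*j + 8 ≥ 3*g → g + 2 < 2*g + 6)) must hold; in canonical form it is 3*j ≥ 3*g - 8 → g > -4.
Then branch requires j > 5; else branch requires 3*j ≥ 3*g + 19 → g > -13.
Before the if: 3*j ≥ 3*g + 19 → g > -13
Before skip: 3*j ≥ 3*g + 19 → g > -13
Before j := j + 2*g - 3: 3*g + 3*j ≥ 28 → g > -13
The weakest precondition is 3*g + 3*j ≥ 28 → g > -13.
Check whether 3*g + 3*j ≥ 28 → g > -11 implies it.
Every state satisfying the precondition satisfies the weakest precondition: the implication holds.
Answer: valid


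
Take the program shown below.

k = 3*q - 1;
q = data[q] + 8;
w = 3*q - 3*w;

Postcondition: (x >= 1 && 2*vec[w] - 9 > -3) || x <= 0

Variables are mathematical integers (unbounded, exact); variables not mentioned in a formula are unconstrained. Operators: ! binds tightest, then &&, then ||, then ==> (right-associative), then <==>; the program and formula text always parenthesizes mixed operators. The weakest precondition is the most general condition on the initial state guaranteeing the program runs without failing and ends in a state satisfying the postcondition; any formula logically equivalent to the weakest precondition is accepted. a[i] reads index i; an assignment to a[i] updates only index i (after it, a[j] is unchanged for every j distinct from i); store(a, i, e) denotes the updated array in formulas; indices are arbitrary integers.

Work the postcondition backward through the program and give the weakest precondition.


Working backward. After the program, the postcondition (x >= 1 && 2*vec[w] - 9 > -3) || x <= 0 must hold; in canonical form it is (x >= 1 && 2*vec[w] > 6) || x <= 0.
Before w := 3*q - 3*w: (x >= 1 && 2*vec[3*q - 3*w] > 6) || x <= 0
Before q := data[q] + 8: (x >= 1 && 2*vec[3*data[q] - 3*w + 24] > 6) || x <= 0
Before k := 3*q - 1: (x >= 1 && 2*vec[3*data[q] - 3*w + 24] > 6) || x <= 0
Answer: WP = (x >= 1 && 2*vec[3*data[q] - 3*w + 24] > 6) || x <= 0


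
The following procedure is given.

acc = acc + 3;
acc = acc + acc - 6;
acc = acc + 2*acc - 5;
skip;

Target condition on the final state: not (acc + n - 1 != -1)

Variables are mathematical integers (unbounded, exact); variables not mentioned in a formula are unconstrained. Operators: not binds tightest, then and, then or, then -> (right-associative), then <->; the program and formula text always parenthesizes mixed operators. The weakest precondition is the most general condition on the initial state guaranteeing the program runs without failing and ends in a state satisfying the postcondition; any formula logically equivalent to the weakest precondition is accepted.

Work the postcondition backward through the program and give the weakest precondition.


Working backward. After the program, the postcondition not (acc + n - 1 != -1) must hold; in canonical form it is not (acc + n != 0).
Before skip: not (acc + n != 0)
Before acc := acc + 2*acc - 5: not (3*acc + n != 5)
Before acc := acc + acc - 6: not (6*acc + n != 23)
Before acc := acc + 3: not (6*acc + n != 5)
Answer: WP = not (6*acc + n != 5)


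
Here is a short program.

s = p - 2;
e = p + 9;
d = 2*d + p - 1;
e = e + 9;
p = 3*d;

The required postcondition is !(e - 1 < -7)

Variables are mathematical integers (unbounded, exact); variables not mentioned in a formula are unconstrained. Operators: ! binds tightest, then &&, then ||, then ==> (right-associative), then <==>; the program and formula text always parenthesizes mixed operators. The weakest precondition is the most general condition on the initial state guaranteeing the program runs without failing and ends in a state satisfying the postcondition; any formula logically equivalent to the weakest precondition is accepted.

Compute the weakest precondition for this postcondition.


Working backward. After the program, the postcondition !(e - 1 < -7) must hold; in canonical form it is !(e < -6).
Before p := 3*d: !(e < -6)
Before e := e + 9: !(e < -15)
Before d := 2*d + p - 1: !(e < -15)
Before e := p + 9: !(p < -24)
Before s := p - 2: !(p < -24)
Answer: WP = !(p < -24)


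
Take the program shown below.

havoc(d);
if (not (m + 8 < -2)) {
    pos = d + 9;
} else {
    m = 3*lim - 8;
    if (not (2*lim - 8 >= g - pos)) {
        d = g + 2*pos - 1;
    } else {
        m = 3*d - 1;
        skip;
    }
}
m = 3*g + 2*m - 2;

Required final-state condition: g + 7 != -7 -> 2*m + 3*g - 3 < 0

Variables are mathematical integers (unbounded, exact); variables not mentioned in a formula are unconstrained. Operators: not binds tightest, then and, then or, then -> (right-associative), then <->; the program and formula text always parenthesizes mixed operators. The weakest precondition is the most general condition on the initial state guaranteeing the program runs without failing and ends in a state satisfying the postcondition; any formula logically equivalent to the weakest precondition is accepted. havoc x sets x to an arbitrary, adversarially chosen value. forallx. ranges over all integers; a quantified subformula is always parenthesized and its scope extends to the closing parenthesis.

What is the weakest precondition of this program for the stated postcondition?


Working backward. After the program, the postcondition g + 7 != -7 -> 2*m + 3*g - 3 < 0 must hold; in canonical form it is g != -14 -> 3*g + 2*m < 3.
Before m := 3*g + 2*m - 2: g != -14 -> 9*g + 4*m < 7
Then branch requires g != -14 -> 9*g + 4*m < 7; else branch requires ((not (2*lim + pos >= g + 8)) -> (g != -14 -> 9*g + 12*lim < 39)) and (2*lim + pos >= g + 8 -> (g != -14 -> 12*d + 9*g < 11)).
Before the if: ((not (m < -10)) -> (g != -14 -> 9*g + 4*m < 7)) and (m < -10 -> (((not (2*lim + pos >= g + 8)) -> (g != -14 -> 9*g + 12*lim < 39)) and (2*lim + pos >= g + 8 -> (g != -14 -> 12*d + 9*g < 11))))
Before havoc d: forall d_1. (((not (m < -10)) -> (g != -14 -> 9*g + 4*m < 7)) and (m < -10 -> (((not (2*lim + pos >= g + 8)) -> (g != -14 -> 9*g + 12*lim < 39)) and (2*lim + pos >= g + 8 -> (g != -14 -> 12*d_1 + 9*g < 11)))))
Answer: WP = forall d_1. (((not (m < -10)) -> (g != -14 -> 9*g + 4*m < 7)) and (m < -10 -> (((not (2*lim + pos >= g + 8)) -> (g != -14 -> 9*g + 12*lim < 39)) and (2*lim + pos >= g + 8 -> (g != -14 -> 12*d_1 + 9*g < 11)))))


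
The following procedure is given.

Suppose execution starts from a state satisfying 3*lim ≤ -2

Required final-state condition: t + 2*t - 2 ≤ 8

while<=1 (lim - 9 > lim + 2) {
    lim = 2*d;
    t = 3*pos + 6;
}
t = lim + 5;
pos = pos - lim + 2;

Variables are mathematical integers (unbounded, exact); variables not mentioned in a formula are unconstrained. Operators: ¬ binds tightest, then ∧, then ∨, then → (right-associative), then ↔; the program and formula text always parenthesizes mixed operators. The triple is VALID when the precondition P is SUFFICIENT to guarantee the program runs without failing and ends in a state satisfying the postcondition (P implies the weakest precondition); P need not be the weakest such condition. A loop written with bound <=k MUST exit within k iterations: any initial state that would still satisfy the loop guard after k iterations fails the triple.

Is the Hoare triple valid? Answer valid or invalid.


Working backward. After the program, the postcondition t + 2*t - 2 ≤ 8 must hold; in canonical form it is 3*t ≤ 10.
Before pos := pos - lim + 2: 3*t ≤ 10
Before t := lim + 5: 3*lim ≤ -5
Before the loop (bound <=1), unroll the exhaustion recursion (WP_0 = exit-now case; WP_j = one more guarded iteration, up to j = 1):
  WP_0: 3*lim ≤ -5
  WP_1: 3*lim ≤ -5
So before the loop: 3*lim ≤ -5
The weakest precondition is 3*lim ≤ -5.
Check whether 3*lim ≤ -2 implies it.
Countermodel: at the initial state lim = -1, the precondition holds but the weakest precondition fails.
Answer: invalid


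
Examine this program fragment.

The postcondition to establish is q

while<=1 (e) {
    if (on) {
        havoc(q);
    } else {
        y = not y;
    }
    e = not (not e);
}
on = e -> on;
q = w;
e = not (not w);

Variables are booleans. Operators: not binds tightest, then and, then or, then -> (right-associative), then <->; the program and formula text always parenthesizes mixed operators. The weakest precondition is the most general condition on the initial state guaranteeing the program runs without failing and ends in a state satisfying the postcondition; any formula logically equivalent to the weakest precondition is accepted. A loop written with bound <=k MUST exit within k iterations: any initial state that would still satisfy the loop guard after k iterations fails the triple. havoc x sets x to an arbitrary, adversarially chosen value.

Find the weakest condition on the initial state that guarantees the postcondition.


Working backward. After the program, q must hold.
Before e := not (not w): q
Before q := w: w
Before on := e -> on: w
Before the loop (bound <=1), unroll the exhaustion recursion (WP_0 = exit-now case; WP_j = one more guarded iteration, up to j = 1):
  WP_0: (not e) and w
  WP_1: (e -> ((on -> ((not e) and w)) and ((not on) -> ((not e) and w)))) and ((not e) -> w)
So before the loop: (e -> ((on -> ((not e) and w)) and ((not on) -> ((not e) and w)))) and ((not e) -> w)
Answer: WP = (e -> ((on -> ((not e) and w)) and ((not on) -> ((not e) and w)))) and ((not e) -> w)


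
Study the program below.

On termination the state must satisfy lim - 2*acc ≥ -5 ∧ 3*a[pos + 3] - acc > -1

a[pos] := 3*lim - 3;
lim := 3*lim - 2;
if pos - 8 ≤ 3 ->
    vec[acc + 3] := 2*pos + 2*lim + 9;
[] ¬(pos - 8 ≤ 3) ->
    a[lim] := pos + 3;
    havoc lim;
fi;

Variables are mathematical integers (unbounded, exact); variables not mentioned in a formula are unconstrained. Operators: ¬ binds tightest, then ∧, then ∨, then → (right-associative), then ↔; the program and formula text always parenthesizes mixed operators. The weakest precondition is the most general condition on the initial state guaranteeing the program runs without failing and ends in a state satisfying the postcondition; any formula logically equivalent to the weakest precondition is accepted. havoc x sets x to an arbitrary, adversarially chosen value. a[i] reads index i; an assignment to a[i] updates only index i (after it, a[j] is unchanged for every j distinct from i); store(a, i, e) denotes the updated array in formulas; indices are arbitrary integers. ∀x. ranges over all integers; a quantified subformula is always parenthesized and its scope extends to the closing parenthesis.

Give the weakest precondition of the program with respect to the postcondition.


Working backward. After the program, the postcondition lim - 2*acc ≥ -5 ∧ 3*a[pos + 3] - acc > -1 must hold; in canonical form it is lim ≥ 2*acc - 5 ∧ 3*a[pos + 3] > acc - 1.
Then branch requires lim ≥ 2*acc - 5 ∧ 3*a[pos + 3] > acc - 1; else branch requires ∀lim_1. (lim_1 ≥ 2*acc - 5 ∧ 3*store(a, lim, pos + 3)[pos + 3] > acc - 1).
Before the if: (pos ≤ 11 → (lim ≥ 2*acc - 5 ∧ 3*a[pos + 3] > acc - 1)) ∧ ((¬(pos ≤ 11)) → (∀lim_1. (lim_1 ≥ 2*acc - 5 ∧ 3*store(a, lim, pos + 3)[pos + 3] > acc - 1)))
Before lim := 3*lim - 2: (pos ≤ 11 → (3*lim ≥ 2*acc - 3 ∧ 3*a[pos + 3] > acc - 1)) ∧ ((¬(pos ≤ 11)) → (∀lim_1. (lim_1 ≥ 2*acc - 5 ∧ 3*store(a, 3*lim - 2, pos + 3)[pos + 3] > acc - 1)))
Before a[pos] := 3*lim - 3: (pos ≤ 11 → (3*lim ≥ 2*acc - 3 ∧ 3*store(a, pos, 3*lim - 3)[pos + 3] > acc - 1)) ∧ ((¬(pos ≤ 11)) → (∀lim_1. (lim_1 ≥ 2*acc - 5 ∧ 3*store(store(a, pos, 3*lim - 3), 3*lim - 2, pos + 3)[pos + 3] > acc - 1)))
Answer: WP = (pos ≤ 11 → (3*lim ≥ 2*acc - 3 ∧ 3*store(a, pos, 3*lim - 3)[pos + 3] > acc - 1)) ∧ ((¬(pos ≤ 11)) → (∀lim_1. (lim_1 ≥ 2*acc - 5 ∧ 3*store(store(a, pos, 3*lim - 3), 3*lim - 2, pos + 3)[pos + 3] > acc - 1)))


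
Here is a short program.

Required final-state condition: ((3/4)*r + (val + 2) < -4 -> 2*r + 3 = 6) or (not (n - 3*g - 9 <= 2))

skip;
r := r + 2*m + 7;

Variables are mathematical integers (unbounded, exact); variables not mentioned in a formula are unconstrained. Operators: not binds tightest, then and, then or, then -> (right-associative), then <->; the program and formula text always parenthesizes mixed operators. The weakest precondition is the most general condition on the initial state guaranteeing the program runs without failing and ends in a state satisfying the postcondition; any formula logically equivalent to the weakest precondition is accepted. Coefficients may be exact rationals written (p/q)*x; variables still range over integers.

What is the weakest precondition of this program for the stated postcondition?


Working backward. After the program, the postcondition ((3/4)*r + (val + 2) < -4 -> 2*r + 3 = 6) or (not (n - 3*g - 9 <= 2)) must hold; in canonical form it is ((3/4)*r + val < -6 -> 2*r = 3) or (not (n <= 3*g + 11)).
Before r := r + 2*m + 7: ((3/2)*m + (3/4)*r + val < -45/4 -> 4*m + 2*r = -11) or (not (n <= 3*g + 11))
Before skip: ((3/2)*m + (3/4)*r + val < -45/4 -> 4*m + 2*r = -11) or (not (n <= 3*g + 11))
Answer: WP = ((3/2)*m + (3/4)*r + val < -45/4 -> 4*m + 2*r = -11) or (not (n <= 3*g + 11))


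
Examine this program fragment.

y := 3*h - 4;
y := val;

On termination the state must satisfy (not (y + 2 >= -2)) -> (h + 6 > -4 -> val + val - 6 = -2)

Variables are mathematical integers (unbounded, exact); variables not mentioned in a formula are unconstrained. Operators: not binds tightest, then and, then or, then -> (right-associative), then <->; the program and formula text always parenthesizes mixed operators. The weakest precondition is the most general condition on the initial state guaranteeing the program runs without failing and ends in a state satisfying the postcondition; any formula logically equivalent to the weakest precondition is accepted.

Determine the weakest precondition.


Working backward. After the program, the postcondition (not (y + 2 >= -2)) -> (h + 6 > -4 -> val + val - 6 = -2) must hold; in canonical form it is (not (y >= -4)) -> (h > -10 -> 2*val = 4).
Before y := val: (not (val >= -4)) -> (h > -10 -> 2*val = 4)
Before y := 3*h - 4: (not (val >= -4)) -> (h > -10 -> 2*val = 4)
Answer: WP = (not (val >= -4)) -> (h > -10 -> 2*val = 4)


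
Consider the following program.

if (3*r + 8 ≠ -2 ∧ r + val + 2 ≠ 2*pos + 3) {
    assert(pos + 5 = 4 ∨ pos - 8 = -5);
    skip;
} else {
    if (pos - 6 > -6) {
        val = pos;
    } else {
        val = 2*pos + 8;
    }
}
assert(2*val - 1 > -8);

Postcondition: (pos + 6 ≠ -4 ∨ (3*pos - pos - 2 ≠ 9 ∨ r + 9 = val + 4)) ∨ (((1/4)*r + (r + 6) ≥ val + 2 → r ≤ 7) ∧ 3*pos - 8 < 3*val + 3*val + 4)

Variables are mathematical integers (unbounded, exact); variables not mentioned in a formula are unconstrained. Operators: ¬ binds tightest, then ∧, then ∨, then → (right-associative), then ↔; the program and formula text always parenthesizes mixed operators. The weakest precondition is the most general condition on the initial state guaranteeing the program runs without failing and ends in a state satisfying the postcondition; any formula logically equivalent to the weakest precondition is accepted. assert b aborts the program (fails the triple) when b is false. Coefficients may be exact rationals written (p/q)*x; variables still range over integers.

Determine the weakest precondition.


Working backward. After the program, the postcondition (pos + 6 ≠ -4 ∨ (3*pos - pos - 2 ≠ 9 ∨ r + 9 = val + 4)) ∨ (((1/4)*r + (r + 6) ≥ val + 2 → r ≤ 7) ∧ 3*pos - 8 < 3*val + 3*val + 4) must hold; in canonical form it is pos ≠ -10 ∨ 2*pos ≠ 11 ∨ r = val - 5 ∨ (((5/4)*r ≥ val - 4 → r ≤ 7) ∧ 3*pos < 6*val + 12).
Before assert 2*val - 1 > -8: 2*val > -7 ∧ (pos ≠ -10 ∨ 2*pos ≠ 11 ∨ r = val - 5 ∨ (((5/4)*r ≥ val - 4 → r ≤ 7) ∧ 3*pos < 6*val + 12))
Then branch requires (pos = -1 ∨ pos = 3) ∧ 2*val > -7 ∧ (pos ≠ -10 ∨ 2*pos ≠ 11 ∨ r = val - 5 ∨ (((5/4)*r ≥ val - 4 → r ≤ 7) ∧ 3*pos < 6*val + 12)); else branch requires (pos > 0 → (2*pos > -7 ∧ (pos ≠ -10 ∨ 2*pos ≠ 11 ∨ r = pos - 5 ∨ (((5/4)*r ≥ pos - 4 → r ≤ 7) ∧ 3*pos > -12)))) ∧ ((¬(pos > 0)) → (4*pos > -23 ∧ (pos ≠ -10 ∨ 2*pos ≠ 11 ∨ r = 2*pos + 3 ∨ (((5/4)*r ≥ 2*pos + 4 → r ≤ 7) ∧ 9*pos > -60)))).
Before the if: ((3*r ≠ -10 ∧ r + val ≠ 2*pos + 1) → ((pos = -1 ∨ pos = 3) ∧ 2*val > -7 ∧ (pos ≠ -10 ∨ 2*pos ≠ 11 ∨ r = val - 5 ∨ (((5/4)*r ≥ val - 4 → r ≤ 7) ∧ 3*pos < 6*val + 12)))) ∧ ((¬(3*r ≠ -10 ∧ r + val ≠ 2*pos + 1)) → ((pos > 0 → (2*pos > -7 ∧ (pos ≠ -10 ∨ 2*pos ≠ 11 ∨ r = pos - 5 ∨ (((5/4)*r ≥ pos - 4 → r ≤ 7) ∧ 3*pos > -12)))) ∧ ((¬(pos > 0)) → (4*pos > -23 ∧ (pos ≠ -10 ∨ 2*pos ≠ 11 ∨ r = 2*pos + 3 ∨ (((5/4)*r ≥ 2*pos + 4 → r ≤ 7) ∧ 9*pos > -60))))))
Answer: WP = ((3*r ≠ -10 ∧ r + val ≠ 2*pos + 1) → ((pos = -1 ∨ pos = 3) ∧ 2*val > -7 ∧ (pos ≠ -10 ∨ 2*pos ≠ 11 ∨ r = val - 5 ∨ (((5/4)*r ≥ val - 4 → r ≤ 7) ∧ 3*pos < 6*val + 12)))) ∧ ((¬(3*r ≠ -10 ∧ r + val ≠ 2*pos + 1)) → ((pos > 0 → (2*pos > -7 ∧ (pos ≠ -10 ∨ 2*pos ≠ 11 ∨ r = pos - 5 ∨ (((5/4)*r ≥ pos - 4 → r ≤ 7) ∧ 3*pos > -12)))) ∧ ((¬(pos > 0)) → (4*pos > -23 ∧ (pos ≠ -10 ∨ 2*pos ≠ 11 ∨ r = 2*pos + 3 ∨ (((5/4)*r ≥ 2*pos + 4 → r ≤ 7) ∧ 9*pos > -60))))))


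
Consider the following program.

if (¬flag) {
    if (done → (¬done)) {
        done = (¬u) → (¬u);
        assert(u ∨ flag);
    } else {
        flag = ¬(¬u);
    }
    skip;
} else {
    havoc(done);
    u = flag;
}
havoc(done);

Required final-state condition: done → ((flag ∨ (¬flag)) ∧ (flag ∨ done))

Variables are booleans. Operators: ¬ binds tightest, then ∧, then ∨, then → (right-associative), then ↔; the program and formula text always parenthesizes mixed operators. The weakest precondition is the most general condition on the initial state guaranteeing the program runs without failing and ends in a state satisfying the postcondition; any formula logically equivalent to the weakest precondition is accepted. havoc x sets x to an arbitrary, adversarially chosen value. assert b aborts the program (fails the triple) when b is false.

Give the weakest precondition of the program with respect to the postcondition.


Working backward. After the program, the postcondition done → ((flag ∨ (¬flag)) ∧ (flag ∨ done)) must hold; in canonical form it is done → (flag ∨ done).
Before havoc done: true
Then branch requires (done → (¬done)) → (u ∨ flag); else branch requires true.
Before the if: (¬flag) → ((done → (¬done)) → (u ∨ flag))
Answer: WP = (¬flag) → ((done → (¬done)) → (u ∨ flag))


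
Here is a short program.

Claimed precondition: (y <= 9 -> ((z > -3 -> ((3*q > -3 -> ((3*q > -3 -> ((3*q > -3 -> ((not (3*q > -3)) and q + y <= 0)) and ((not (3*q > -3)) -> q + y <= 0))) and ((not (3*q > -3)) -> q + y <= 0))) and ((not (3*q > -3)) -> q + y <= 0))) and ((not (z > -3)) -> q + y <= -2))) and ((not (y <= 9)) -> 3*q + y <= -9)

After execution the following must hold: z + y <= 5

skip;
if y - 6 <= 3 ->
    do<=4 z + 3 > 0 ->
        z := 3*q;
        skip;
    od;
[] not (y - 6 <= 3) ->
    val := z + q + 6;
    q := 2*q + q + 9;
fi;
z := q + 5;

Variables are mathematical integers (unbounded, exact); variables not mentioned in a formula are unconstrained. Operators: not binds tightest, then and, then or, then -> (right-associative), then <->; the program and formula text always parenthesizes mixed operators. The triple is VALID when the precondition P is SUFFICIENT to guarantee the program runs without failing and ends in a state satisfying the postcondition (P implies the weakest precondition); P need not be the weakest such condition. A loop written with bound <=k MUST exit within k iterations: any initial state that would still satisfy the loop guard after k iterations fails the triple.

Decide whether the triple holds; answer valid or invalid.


Working backward. After the program, the postcondition z + y <= 5 must hold; in canonical form it is y + z <= 5.
Before z := q + 5: q + y <= 0
Then branch requires (z > -3 -> ((3*q > -3 -> ((3*q > -3 -> ((3*q > -3 -> ((not (3*q > -3)) and q + y <= 0)) and ((not (3*q > -3)) -> q + y <= 0))) and ((not (3*q > -3)) -> q + y <= 0))) and ((not (3*q > -3)) -> q + y <= 0))) and ((not (z > -3)) -> q + y <= 0); else branch requires 3*q + y <= -9.
Before the if: (y <= 9 -> ((z > -3 -> ((3*q > -3 -> ((3*q > -3 -> ((3*q > -3 -> ((not (3*q > -3)) and q + y <= 0)) and ((not (3*q > -3)) -> q + y <= 0))) and ((not (3*q > -3)) -> q + y <= 0))) and ((not (3*q > -3)) -> q + y <= 0))) and ((not (z > -3)) -> q + y <= 0))) and ((not (y <= 9)) -> 3*q + y <= -9)
Before skip: (y <= 9 -> ((z > -3 -> ((3*q > -3 -> ((3*q > -3 -> ((3*q > -3 -> ((not (3*q > -3)) and q + y <= 0)) and ((not (3*q > -3)) -> q + y <= 0))) and ((not (3*q > -3)) -> q + y <= 0))) and ((not (3*q > -3)) -> q + y <= 0))) and ((not (z > -3)) -> q + y <= 0))) and ((not (y <= 9)) -> 3*q + y <= -9)
The weakest precondition is (y <= 9 -> ((z > -3 -> ((3*q > -3 -> ((3*q > -3 -> ((3*q > -3 -> ((not (3*q > -3)) and q + y <= 0)) and ((not (3*q > -3)) -> q + y <= 0))) and ((not (3*q > -3)) -> q + y <= 0))) and ((not (3*q > -3)) -> q + y <= 0))) and ((not (z > -3)) -> q + y <= 0))) and ((not (y <= 9)) -> 3*q + y <= -9).
Check whether (y <= 9 -> ((z > -3 -> ((3*q > -3 -> ((3*q > -3 -> ((3*q > -3 -> ((not (3*q > -3)) and q + y <= 0)) and ((not (3*q > -3)) -> q + y <= 0))) and ((not (3*q > -3)) -> q + y <= 0))) and ((not (3*q > -3)) -> q + y <= 0))) and ((not (z > -3)) -> q + y <= -2))) and ((not (y <= 9)) -> 3*q + y <= -9) implies it.
Every state satisfying the precondition satisfies the weakest precondition: the implication holds.
Answer: valid


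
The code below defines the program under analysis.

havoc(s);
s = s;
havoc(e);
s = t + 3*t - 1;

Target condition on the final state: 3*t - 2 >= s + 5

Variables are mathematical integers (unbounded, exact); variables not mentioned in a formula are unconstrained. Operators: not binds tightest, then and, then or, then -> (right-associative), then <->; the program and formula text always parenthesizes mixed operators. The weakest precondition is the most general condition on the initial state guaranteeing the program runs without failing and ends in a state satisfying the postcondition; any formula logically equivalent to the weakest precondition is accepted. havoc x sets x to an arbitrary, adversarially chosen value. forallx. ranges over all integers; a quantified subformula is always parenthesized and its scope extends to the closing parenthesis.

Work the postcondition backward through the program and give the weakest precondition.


Working backward. After the program, the postcondition 3*t - 2 >= s + 5 must hold; in canonical form it is 3*t >= s + 7.
Before s := t + 3*t - 1: t <= -6
Before havoc e: t <= -6
Before s := s: t <= -6
Before havoc s: t <= -6
Answer: WP = t <= -6


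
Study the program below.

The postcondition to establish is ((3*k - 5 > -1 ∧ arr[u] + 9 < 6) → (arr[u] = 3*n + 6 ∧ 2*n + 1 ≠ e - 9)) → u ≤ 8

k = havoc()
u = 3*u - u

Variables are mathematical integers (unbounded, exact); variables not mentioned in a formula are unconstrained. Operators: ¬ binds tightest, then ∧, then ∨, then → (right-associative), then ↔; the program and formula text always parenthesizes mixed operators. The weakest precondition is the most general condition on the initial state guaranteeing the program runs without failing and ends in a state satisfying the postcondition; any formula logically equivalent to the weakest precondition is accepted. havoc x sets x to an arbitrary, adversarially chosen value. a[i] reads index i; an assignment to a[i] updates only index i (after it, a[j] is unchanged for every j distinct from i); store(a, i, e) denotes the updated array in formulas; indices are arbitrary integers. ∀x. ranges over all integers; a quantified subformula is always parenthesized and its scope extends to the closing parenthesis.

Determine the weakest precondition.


Working backward. After the program, the postcondition ((3*k - 5 > -1 ∧ arr[u] + 9 < 6) → (arr[u] = 3*n + 6 ∧ 2*n + 1 ≠ e - 9)) → u ≤ 8 must hold; in canonical form it is ((3*k > 4 ∧ arr[u] < -3) → (arr[u] = 3*n + 6 ∧ 2*n ≠ e - 10)) → u ≤ 8.
Before u := 3*u - u: ((3*k > 4 ∧ arr[2*u] < -3) → (arr[2*u] = 3*n + 6 ∧ 2*n ≠ e - 10)) → 2*u ≤ 8
Before havoc k: ∀k_1. (((3*k_1 > 4 ∧ arr[2*u] < -3) → (arr[2*u] = 3*n + 6 ∧ 2*n ≠ e - 10)) → 2*u ≤ 8)
Answer: WP = ∀k_1. (((3*k_1 > 4 ∧ arr[2*u] < -3) → (arr[2*u] = 3*n + 6 ∧ 2*n ≠ e - 10)) → 2*u ≤ 8)


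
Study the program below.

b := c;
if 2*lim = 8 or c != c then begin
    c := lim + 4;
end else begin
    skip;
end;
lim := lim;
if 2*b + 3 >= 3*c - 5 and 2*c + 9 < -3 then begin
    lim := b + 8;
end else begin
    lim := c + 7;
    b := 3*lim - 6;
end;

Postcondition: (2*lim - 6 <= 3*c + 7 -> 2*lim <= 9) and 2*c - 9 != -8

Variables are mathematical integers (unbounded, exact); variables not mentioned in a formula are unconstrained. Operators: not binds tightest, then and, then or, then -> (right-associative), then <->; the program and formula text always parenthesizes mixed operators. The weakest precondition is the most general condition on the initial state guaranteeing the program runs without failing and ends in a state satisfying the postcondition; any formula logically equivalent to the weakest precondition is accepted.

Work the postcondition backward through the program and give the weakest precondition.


Working backward. After the program, the postcondition (2*lim - 6 <= 3*c + 7 -> 2*lim <= 9) and 2*c - 9 != -8 must hold; in canonical form it is (2*lim <= 3*c + 13 -> 2*lim <= 9) and 2*c != 1.
Then branch requires (2*b <= 3*c - 3 -> 2*b <= -7) and 2*c != 1; else branch requires (c >= 1 -> 2*c <= -5) and 2*c != 1.
Before the if: ((2*b >= 3*c - 8 and 2*c < -12) -> ((2*b <= 3*c - 3 -> 2*b <= -7) and 2*c != 1)) and ((not (2*b >= 3*c - 8 and 2*c < -12)) -> ((c >= 1 -> 2*c <= -5) and 2*c != 1))
Before lim := lim: ((2*b >= 3*c - 8 and 2*c < -12) -> ((2*b <= 3*c - 3 -> 2*b <= -7) and 2*c != 1)) and ((not (2*b >= 3*c - 8 and 2*c < -12)) -> ((c >= 1 -> 2*c <= -5) and 2*c != 1))
Then branch requires ((2*b >= 3*lim + 4 and 2*lim < -20) -> ((2*b <= 3*lim + 9 -> 2*b <= -7) and 2*lim != -7)) and ((not (2*b >= 3*lim + 4 and 2*lim < -20)) -> ((lim >= -3 -> 2*lim <= -13) and 2*lim != -7)); else branch requires ((2*b >= 3*c - 8 and 2*c < -12) -> ((2*b <= 3*c - 3 -> 2*b <= -7) and 2*c != 1)) and ((not (2*b >= 3*c - 8 and 2*c < -12)) -> ((c >= 1 -> 2*c <= -5) and 2*c != 1)).
Before the if: (2*lim = 8 -> (((2*b >= 3*lim + 4 and 2*lim < -20) -> ((2*b <= 3*lim + 9 -> 2*b <= -7) and 2*lim != -7)) and ((not (2*b >= 3*lim + 4 and 2*lim < -20)) -> ((lim >= -3 -> 2*lim <= -13) and 2*lim != -7)))) and ((not (2*lim = 8)) -> (((2*b >= 3*c - 8 and 2*c < -12) -> ((2*b <= 3*c - 3 -> 2*b <= -7) and 2*c != 1)) and ((not (2*b >= 3*c - 8 and 2*c < -12)) -> ((c >= 1 -> 2*c <= -5) and 2*c != 1))))
Before b := c: (2*lim = 8 -> (((2*c >= 3*lim + 4 and 2*lim < -20) -> ((2*c <= 3*lim + 9 -> 2*c <= -7) and 2*lim != -7)) and ((not (2*c >= 3*lim + 4 and 2*lim < -20)) -> ((lim >= -3 -> 2*lim <= -13) and 2*lim != -7)))) and ((not (2*lim = 8)) -> (((c <= 8 and 2*c < -12) -> ((c >= 3 -> 2*c <= -7) and 2*c != 1)) and ((not (c <= 8 and 2*c < -12)) -> ((c >= 1 -> 2*c <= -5) and 2*c != 1))))
Answer: WP = (2*lim = 8 -> (((2*c >= 3*lim + 4 and 2*lim < -20) -> ((2*c <= 3*lim + 9 -> 2*c <= -7) and 2*lim != -7)) and ((not (2*c >= 3*lim + 4 and 2*lim < -20)) -> ((lim >= -3 -> 2*lim <= -13) and 2*lim != -7)))) and ((not (2*lim = 8)) -> (((c <= 8 and 2*c < -12) -> ((c >= 3 -> 2*c <= -7) and 2*c != 1)) and ((not (c <= 8 and 2*c < -12)) -> ((c >= 1 -> 2*c <= -5) and 2*c != 1))))


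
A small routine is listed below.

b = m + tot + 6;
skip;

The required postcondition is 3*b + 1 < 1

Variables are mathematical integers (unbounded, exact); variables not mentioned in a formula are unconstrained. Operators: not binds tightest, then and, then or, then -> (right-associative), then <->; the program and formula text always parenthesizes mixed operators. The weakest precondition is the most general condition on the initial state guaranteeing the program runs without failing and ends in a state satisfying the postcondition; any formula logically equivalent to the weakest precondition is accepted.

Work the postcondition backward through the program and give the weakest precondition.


Working backward. After the program, the postcondition 3*b + 1 < 1 must hold; in canonical form it is 3*b < 0.
Before skip: 3*b < 0
Before b := m + tot + 6: 3*m + 3*tot < -18
Answer: WP = 3*m + 3*tot < -18


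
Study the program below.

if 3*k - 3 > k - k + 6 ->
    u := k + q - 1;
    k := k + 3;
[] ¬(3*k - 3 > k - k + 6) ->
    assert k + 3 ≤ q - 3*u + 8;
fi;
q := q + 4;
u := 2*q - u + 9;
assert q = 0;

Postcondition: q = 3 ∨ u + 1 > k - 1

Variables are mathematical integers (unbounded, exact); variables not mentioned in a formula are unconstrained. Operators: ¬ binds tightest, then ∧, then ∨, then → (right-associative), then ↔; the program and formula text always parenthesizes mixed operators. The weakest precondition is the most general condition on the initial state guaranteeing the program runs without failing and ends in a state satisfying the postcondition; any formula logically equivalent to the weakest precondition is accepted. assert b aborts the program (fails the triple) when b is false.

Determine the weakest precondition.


Working backward. After the program, the postcondition q = 3 ∨ u + 1 > k - 1 must hold; in canonical form it is q = 3 ∨ u > k - 2.
Before assert q = 0: q = 0 ∧ (q = 3 ∨ u > k - 2)
Before u := 2*q - u + 9: q = 0 ∧ (q = 3 ∨ 2*q > k + u - 11)
Before q := q + 4: q = -4 ∧ (q = -1 ∨ 2*q > k + u - 19)
Then branch requires q = -4 ∧ (q = -1 ∨ q > 2*k - 17); else branch requires k + 3*u ≤ q + 5 ∧ q = -4 ∧ (q = -1 ∨ 2*q > k + u - 19).
Before the if: (3*k > 9 → (q = -4 ∧ (q = -1 ∨ q > 2*k - 17))) ∧ ((¬(3*k > 9)) → (k + 3*u ≤ q + 5 ∧ q = -4 ∧ (q = -1 ∨ 2*q > k + u - 19)))
Answer: WP = (3*k > 9 → (q = -4 ∧ (q = -1 ∨ q > 2*k - 17))) ∧ ((¬(3*k > 9)) → (k + 3*u ≤ q + 5 ∧ q = -4 ∧ (q = -1 ∨ 2*q > k + u - 19)))


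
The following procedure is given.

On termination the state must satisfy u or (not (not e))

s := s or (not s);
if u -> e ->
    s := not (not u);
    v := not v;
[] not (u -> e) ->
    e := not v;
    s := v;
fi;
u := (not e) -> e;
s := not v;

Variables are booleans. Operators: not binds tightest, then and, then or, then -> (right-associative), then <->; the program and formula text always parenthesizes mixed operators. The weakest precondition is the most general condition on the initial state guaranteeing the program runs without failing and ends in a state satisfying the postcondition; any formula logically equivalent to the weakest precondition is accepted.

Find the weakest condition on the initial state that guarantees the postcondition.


Working backward. After the program, the postcondition u or (not (not e)) must hold; in canonical form it is u or e.
Before s := not v: u or e
Before u := (not e) -> e: ((not e) -> e) or e
Then branch requires ((not e) -> e) or e; else branch requires (v -> (not v)) or (not v).
Before the if: ((u -> e) -> (((not e) -> e) or e)) and ((not (u -> e)) -> ((v -> (not v)) or (not v)))
Before s := s or (not s): ((u -> e) -> (((not e) -> e) or e)) and ((not (u -> e)) -> ((v -> (not v)) or (not v)))
Answer: WP = ((u -> e) -> (((not e) -> e) or e)) and ((not (u -> e)) -> ((v -> (not v)) or (not v)))


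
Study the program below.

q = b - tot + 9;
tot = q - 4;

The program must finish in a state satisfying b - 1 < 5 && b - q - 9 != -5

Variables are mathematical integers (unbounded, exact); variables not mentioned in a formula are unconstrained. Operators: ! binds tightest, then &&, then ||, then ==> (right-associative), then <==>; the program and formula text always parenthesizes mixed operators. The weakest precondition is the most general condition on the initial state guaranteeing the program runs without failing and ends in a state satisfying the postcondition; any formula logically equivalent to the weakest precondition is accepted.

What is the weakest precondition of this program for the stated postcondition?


Working backward. After the program, the postcondition b - 1 < 5 && b - q - 9 != -5 must hold; in canonical form it is b < 6 && b != q + 4.
Before tot := q - 4: b < 6 && b != q + 4
Before q := b - tot + 9: b < 6 && tot != 13
Answer: WP = b < 6 && tot != 13


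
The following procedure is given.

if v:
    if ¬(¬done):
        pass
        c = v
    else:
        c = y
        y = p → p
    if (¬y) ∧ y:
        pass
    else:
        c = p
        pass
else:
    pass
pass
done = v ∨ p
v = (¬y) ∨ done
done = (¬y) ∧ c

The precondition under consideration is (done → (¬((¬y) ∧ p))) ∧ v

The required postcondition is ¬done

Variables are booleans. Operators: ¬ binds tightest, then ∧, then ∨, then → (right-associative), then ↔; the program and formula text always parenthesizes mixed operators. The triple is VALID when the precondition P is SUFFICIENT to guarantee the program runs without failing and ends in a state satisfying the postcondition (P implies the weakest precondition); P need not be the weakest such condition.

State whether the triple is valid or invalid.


Working backward. After the program, ¬done must hold.
Before done := (¬y) ∧ c: ¬((¬y) ∧ c)
Before v := (¬y) ∨ done: ¬((¬y) ∧ c)
Before done := v ∨ p: ¬((¬y) ∧ c)
Before skip: ¬((¬y) ∧ c)
Then branch requires done → (¬((¬y) ∧ p)); else branch requires ¬((¬y) ∧ c).
Before the if: (v → (done → (¬((¬y) ∧ p)))) ∧ ((¬v) → (¬((¬y) ∧ c)))
The weakest precondition is (v → (done → (¬((¬y) ∧ p)))) ∧ ((¬v) → (¬((¬y) ∧ c))).
Check whether (done → (¬((¬y) ∧ p))) ∧ v implies it.
Every state satisfying the precondition satisfies the weakest precondition: the implication holds.
Answer: valid


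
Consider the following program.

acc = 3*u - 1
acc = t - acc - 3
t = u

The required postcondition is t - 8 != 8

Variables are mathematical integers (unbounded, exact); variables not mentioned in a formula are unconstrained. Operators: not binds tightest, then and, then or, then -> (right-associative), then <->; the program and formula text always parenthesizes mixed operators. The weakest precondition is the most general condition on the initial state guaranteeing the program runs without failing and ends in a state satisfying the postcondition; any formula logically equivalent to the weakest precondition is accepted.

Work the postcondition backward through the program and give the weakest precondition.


Working backward. After the program, the postcondition t - 8 != 8 must hold; in canonical form it is t != 16.
Before t := u: u != 16
Before acc := t - acc - 3: u != 16
Before acc := 3*u - 1: u != 16
Answer: WP = u != 16


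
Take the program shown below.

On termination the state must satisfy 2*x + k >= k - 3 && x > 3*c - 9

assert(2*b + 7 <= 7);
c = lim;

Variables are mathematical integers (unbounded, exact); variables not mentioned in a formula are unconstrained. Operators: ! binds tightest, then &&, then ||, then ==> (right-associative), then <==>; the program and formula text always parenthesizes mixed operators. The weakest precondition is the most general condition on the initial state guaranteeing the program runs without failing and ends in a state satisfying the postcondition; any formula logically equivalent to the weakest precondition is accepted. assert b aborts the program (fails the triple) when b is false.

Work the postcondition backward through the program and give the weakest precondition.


Working backward. After the program, the postcondition 2*x + k >= k - 3 && x > 3*c - 9 must hold; in canonical form it is 2*x >= -3 && x > 3*c - 9.
Before c := lim: 2*x >= -3 && x > 3*lim - 9
Before assert 2*b + 7 <= 7: 2*b <= 0 && 2*x >= -3 && x > 3*lim - 9
Answer: WP = 2*b <= 0 && 2*x >= -3 && x > 3*lim - 9


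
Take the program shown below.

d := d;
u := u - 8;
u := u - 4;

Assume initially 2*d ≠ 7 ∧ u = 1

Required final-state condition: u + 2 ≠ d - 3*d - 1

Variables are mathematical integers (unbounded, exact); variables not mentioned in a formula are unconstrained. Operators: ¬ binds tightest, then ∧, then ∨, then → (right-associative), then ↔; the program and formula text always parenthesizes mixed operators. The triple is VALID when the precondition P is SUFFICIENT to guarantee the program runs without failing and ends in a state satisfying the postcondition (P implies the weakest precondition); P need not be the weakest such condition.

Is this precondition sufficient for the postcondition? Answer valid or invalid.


Working backward. After the program, the postcondition u + 2 ≠ d - 3*d - 1 must hold; in canonical form it is 2*d + u ≠ -3.
Before u := u - 4: 2*d + u ≠ 1
Before u := u - 8: 2*d + u ≠ 9
Before d := d: 2*d + u ≠ 9
The weakest precondition is 2*d + u ≠ 9.
Check whether 2*d ≠ 7 ∧ u = 1 implies it.
Countermodel: at the initial state d = 4, u = 1, the precondition holds but the weakest precondition fails.
Answer: invalid


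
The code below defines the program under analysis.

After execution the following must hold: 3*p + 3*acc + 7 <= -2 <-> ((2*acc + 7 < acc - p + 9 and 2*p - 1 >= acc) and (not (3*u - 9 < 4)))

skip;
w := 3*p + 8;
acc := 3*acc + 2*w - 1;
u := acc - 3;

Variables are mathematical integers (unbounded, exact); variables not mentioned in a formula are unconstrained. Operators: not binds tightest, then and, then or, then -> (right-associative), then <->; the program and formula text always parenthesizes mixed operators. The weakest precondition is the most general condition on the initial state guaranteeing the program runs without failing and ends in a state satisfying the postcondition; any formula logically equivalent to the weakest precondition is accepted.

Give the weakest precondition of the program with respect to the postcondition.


Working backward. After the program, the postcondition 3*p + 3*acc + 7 <= -2 <-> ((2*acc + 7 < acc - p + 9 and 2*p - 1 >= acc) and (not (3*u - 9 < 4))) must hold; in canonical form it is 3*acc + 3*p <= -9 <-> (acc + p < 2 and 2*p >= acc + 1 and (not (3*u < 13))).
Before u := acc - 3: 3*acc + 3*p <= -9 <-> (acc + p < 2 and 2*p >= acc + 1 and (not (3*acc < 22)))
Before acc := 3*acc + 2*w - 1: 9*acc + 3*p + 6*w <= -6 <-> (3*acc + p + 2*w < 3 and 2*p >= 3*acc + 2*w and (not (9*acc + 6*w < 25)))
Before w := 3*p + 8: 9*acc + 21*p <= -54 <-> (3*acc + 7*p < -13 and 3*acc + 4*p <= -16 and (not (9*acc + 18*p < -23)))
Before skip: 9*acc + 21*p <= -54 <-> (3*acc + 7*p < -13 and 3*acc + 4*p <= -16 and (not (9*acc + 18*p < -23)))
Answer: WP = 9*acc + 21*p <= -54 <-> (3*acc + 7*p < -13 and 3*acc + 4*p <= -16 and (not (9*acc + 18*p < -23)))


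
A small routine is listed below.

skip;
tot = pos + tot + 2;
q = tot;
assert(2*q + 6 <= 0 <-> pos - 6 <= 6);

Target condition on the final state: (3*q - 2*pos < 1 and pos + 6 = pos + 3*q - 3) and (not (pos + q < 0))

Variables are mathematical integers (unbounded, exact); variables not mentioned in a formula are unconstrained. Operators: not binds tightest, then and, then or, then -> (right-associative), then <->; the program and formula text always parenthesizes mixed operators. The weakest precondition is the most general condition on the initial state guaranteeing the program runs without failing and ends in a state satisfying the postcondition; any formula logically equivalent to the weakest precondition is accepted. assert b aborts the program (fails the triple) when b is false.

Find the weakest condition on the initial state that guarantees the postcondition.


Working backward. After the program, the postcondition (3*q - 2*pos < 1 and pos + 6 = pos + 3*q - 3) and (not (pos + q < 0)) must hold; in canonical form it is 3*q < 2*pos + 1 and 3*q = 9 and (not (pos + q < 0)).
Before assert 2*q + 6 <= 0 <-> pos - 6 <= 6: (2*q <= -6 <-> pos <= 12) and 3*q < 2*pos + 1 and 3*q = 9 and (not (pos + q < 0))
Before q := tot: (2*tot <= -6 <-> pos <= 12) and 3*tot < 2*pos + 1 and 3*tot = 9 and (not (pos + tot < 0))
Before tot := pos + tot + 2: (2*pos + 2*tot <= -10 <-> pos <= 12) and pos + 3*tot < -5 and 3*pos + 3*tot = 3 and (not (2*pos + tot < -2))
Before skip: (2*pos + 2*tot <= -10 <-> pos <= 12) and pos + 3*tot < -5 and 3*pos + 3*tot = 3 and (not (2*pos + tot < -2))
Answer: WP = (2*pos + 2*tot <= -10 <-> pos <= 12) and pos + 3*tot < -5 and 3*pos + 3*tot = 3 and (not (2*pos + tot < -2))
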